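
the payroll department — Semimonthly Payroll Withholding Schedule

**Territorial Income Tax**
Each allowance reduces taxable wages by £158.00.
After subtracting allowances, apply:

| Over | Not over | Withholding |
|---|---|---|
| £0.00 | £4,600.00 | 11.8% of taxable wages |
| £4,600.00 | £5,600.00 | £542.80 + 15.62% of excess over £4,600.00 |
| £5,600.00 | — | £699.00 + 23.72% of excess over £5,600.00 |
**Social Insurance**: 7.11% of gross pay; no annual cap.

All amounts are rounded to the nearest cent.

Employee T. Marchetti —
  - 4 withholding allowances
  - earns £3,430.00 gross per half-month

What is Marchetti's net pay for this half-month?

Territorial Income Tax: taxable = £3,430.00 − 4×£158.00 = £2,798.00
  11.8% × £2,798.00 = £330.16
Social Insurance: 7.11% × £3,430.00 = £243.87
Total withheld: £330.16 + £243.87 = £574.03
Net pay: £3,430.00 − £574.03 = £2,855.97

£2,855.97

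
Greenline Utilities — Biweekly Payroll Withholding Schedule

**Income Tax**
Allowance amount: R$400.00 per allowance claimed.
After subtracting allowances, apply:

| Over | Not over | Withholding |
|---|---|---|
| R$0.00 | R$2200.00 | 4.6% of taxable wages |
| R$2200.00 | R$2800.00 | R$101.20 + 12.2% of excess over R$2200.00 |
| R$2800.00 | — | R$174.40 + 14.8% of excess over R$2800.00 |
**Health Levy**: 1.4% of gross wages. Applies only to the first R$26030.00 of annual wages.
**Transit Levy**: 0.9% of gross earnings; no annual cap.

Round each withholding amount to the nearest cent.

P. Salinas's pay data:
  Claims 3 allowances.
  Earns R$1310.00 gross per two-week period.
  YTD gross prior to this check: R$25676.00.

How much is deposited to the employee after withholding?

R$1288.19

Income Tax: taxable = R$1310.00 − 3×R$400.00 = R$110.00
  4.6% × R$110.00 = R$5.06
Health Levy: cap R$26030.00 − YTD R$25676.00 = R$354.00 subject; 1.4% × R$354.00 = R$4.96
Transit Levy: 0.9% × R$1310.00 = R$11.79
Total withheld: R$5.06 + R$4.96 + R$11.79 = R$21.81
Net pay: R$1310.00 − R$21.81 = R$1288.19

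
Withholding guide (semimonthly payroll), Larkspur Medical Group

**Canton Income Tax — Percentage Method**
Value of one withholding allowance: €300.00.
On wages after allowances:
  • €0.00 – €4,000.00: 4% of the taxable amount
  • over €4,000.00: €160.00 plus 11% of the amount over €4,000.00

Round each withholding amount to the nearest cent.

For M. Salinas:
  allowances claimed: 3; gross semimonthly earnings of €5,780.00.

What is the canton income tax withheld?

Canton Income Tax: taxable = €5,780.00 − 3×€300.00 = €4,880.00
  €160.00 + 11% × (€4,880.00 − €4,000.00) = €160.00 + 11% × €880.00 = €256.80

€256.80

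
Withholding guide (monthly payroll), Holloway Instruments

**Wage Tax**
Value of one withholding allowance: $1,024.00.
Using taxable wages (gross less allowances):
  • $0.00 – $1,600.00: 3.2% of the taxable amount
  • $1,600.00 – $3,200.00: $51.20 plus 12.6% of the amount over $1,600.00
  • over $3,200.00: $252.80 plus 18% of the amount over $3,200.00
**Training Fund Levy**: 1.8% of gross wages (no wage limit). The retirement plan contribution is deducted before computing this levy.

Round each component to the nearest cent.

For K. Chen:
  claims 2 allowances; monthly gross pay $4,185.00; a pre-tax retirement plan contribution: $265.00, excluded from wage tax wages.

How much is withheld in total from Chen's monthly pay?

$156.03

Wage Tax: taxable = $4,185.00 − $265.00 − 2×$1,024.00 = $1,872.00
  $51.20 + 12.6% × ($1,872.00 − $1,600.00) = $51.20 + 12.6% × $272.00 = $85.47
Training Fund Levy: 1.8% × $3,920.00 = $70.56
Total: $85.47 + $70.56 = $156.03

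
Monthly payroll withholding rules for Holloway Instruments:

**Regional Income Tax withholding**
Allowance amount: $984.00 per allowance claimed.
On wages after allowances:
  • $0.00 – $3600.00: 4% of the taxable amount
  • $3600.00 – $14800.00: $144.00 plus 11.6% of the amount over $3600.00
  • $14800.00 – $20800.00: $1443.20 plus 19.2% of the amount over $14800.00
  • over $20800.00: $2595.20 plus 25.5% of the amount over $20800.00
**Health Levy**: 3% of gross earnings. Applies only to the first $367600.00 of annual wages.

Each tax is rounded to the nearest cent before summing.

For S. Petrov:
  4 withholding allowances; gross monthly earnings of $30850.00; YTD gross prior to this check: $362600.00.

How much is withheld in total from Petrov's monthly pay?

$4304.27

Regional Income Tax: taxable = $30850.00 − 4×$984.00 = $26914.00
  $2595.20 + 25.5% × ($26914.00 − $20800.00) = $2595.20 + 25.5% × $6114.00 = $4154.27
Health Levy: cap $367600.00 − YTD $362600.00 = $5000.00 subject; 3% × $5000.00 = $150.00
Total: $4154.27 + $150.00 = $4304.27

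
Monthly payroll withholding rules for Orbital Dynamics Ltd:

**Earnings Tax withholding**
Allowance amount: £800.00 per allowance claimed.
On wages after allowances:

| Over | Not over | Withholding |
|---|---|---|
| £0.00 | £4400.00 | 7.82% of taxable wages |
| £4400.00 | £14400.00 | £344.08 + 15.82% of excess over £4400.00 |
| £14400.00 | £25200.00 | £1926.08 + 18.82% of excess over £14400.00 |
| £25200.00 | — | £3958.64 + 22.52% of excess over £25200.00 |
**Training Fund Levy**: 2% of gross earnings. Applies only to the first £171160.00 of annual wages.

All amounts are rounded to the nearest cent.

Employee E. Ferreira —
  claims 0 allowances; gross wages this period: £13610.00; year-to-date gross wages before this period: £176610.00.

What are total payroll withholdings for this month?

Earnings Tax: taxable = £13610.00
  £344.08 + 15.82% × (£13610.00 − £4400.00) = £344.08 + 15.82% × £9210.00 = £1801.10
Training Fund Levy: YTD £176610.00 ≥ cap £171160.00 → £0.00
Total: £1801.10 + £0.00 = £1801.10

£1801.10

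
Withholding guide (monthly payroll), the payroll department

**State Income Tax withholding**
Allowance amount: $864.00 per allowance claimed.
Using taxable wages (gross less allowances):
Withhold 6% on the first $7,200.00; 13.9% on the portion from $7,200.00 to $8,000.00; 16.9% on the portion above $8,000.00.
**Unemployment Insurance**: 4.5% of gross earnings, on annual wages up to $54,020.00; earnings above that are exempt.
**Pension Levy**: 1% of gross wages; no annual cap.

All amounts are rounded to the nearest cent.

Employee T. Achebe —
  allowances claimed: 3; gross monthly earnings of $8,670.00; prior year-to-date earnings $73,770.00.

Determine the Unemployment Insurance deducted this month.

$0.00

Unemployment Insurance: YTD $73,770.00 ≥ cap $54,020.00 → $0.00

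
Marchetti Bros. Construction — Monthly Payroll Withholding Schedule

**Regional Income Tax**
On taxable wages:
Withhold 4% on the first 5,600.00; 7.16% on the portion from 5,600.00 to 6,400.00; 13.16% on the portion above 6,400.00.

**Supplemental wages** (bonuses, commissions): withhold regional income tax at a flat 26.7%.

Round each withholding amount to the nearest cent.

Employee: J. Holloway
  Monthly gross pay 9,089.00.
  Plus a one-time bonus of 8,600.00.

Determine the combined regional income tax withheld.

2,931.35

Regional Income Tax: taxable = 9,089.00
  281.28 + 13.16% × (9,089.00 − 6,400.00) = 281.28 + 13.16% × 2,689.00 = 635.15
Supplemental (26.7% flat on bonus): 26.7% × 8,600.00 = 2,296.20
Total regional income tax: 635.15 + 2,296.20 = 2,931.35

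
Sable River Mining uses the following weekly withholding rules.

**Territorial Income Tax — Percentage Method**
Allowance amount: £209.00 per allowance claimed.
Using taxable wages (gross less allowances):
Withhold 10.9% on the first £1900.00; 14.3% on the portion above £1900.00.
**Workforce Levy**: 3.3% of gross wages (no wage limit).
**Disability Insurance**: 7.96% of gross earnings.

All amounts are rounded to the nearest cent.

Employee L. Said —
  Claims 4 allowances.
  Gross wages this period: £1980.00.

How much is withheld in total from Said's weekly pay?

Territorial Income Tax: taxable = £1980.00 − 4×£209.00 = £1144.00
  10.9% × £1144.00 = £124.70
Workforce Levy: 3.3% × £1980.00 = £65.34
Disability Insurance: 7.96% × £1980.00 = £157.61
Total: £124.70 + £65.34 + £157.61 = £347.65

£347.65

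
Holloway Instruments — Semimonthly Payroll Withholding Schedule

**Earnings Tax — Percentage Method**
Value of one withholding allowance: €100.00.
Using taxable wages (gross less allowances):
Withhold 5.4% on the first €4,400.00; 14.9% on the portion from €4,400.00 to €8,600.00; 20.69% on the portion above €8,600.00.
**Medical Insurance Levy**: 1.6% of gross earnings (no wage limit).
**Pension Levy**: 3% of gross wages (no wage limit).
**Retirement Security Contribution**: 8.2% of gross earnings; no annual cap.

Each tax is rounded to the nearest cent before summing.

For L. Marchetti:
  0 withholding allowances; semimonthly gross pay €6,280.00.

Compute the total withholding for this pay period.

Earnings Tax: taxable = €6,280.00
  €237.60 + 14.9% × (€6,280.00 − €4,400.00) = €237.60 + 14.9% × €1,880.00 = €517.72
Medical Insurance Levy: 1.6% × €6,280.00 = €100.48
Pension Levy: 3% × €6,280.00 = €188.40
Retirement Security Contribution: 8.2% × €6,280.00 = €514.96
Total: €517.72 + €100.48 + €188.40 + €514.96 = €1,321.56

€1,321.56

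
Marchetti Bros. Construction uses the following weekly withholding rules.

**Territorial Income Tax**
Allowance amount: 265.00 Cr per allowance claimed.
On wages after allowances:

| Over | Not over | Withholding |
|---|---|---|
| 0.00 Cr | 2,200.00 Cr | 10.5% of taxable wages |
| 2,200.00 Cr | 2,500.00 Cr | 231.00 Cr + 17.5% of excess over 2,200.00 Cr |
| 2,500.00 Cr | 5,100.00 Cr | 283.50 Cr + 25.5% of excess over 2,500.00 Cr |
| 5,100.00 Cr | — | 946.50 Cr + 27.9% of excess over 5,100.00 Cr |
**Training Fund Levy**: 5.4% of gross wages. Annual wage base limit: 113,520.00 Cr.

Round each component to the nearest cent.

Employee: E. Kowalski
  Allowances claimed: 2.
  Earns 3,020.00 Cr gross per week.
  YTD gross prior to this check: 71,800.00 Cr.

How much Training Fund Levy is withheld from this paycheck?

163.08 Cr

Training Fund Levy: 5.4% × 3,020.00 Cr = 163.08 Cr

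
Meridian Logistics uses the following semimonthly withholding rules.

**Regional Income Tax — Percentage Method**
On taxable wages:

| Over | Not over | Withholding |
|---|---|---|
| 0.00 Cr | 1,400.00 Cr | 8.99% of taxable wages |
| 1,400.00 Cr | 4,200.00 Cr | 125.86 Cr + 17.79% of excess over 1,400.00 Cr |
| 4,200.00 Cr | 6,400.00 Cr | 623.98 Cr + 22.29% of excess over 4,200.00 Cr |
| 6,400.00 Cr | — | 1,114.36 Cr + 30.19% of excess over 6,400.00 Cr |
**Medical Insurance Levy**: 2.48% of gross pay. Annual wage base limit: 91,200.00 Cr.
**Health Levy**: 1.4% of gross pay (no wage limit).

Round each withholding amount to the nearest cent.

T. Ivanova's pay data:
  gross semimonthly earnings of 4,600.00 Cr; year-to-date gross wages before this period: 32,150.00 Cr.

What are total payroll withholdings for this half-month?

Regional Income Tax: taxable = 4,600.00 Cr
  623.98 Cr + 22.29% × (4,600.00 Cr − 4,200.00 Cr) = 623.98 Cr + 22.29% × 400.00 Cr = 713.14 Cr
Medical Insurance Levy: 2.48% × 4,600.00 Cr = 114.08 Cr
Health Levy: 1.4% × 4,600.00 Cr = 64.40 Cr
Total: 713.14 Cr + 114.08 Cr + 64.40 Cr = 891.62 Cr

891.62 Cr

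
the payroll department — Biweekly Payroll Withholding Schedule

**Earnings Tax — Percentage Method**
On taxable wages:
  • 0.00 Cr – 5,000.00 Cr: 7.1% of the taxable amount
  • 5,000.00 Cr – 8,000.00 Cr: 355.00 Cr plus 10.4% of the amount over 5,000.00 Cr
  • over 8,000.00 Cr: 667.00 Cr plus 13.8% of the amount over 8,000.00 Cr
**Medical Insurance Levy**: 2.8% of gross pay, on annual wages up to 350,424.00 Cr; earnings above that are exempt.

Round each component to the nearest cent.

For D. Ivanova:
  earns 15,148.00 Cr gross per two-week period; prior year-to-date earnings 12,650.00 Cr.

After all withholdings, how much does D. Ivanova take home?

Earnings Tax: taxable = 15,148.00 Cr
  667.00 Cr + 13.8% × (15,148.00 Cr − 8,000.00 Cr) = 667.00 Cr + 13.8% × 7,148.00 Cr = 1,653.42 Cr
Medical Insurance Levy: 2.8% × 15,148.00 Cr = 424.14 Cr
Total withheld: 1,653.42 Cr + 424.14 Cr = 2,077.56 Cr
Net pay: 15,148.00 Cr − 2,077.56 Cr = 13,070.44 Cr

13,070.44 Cr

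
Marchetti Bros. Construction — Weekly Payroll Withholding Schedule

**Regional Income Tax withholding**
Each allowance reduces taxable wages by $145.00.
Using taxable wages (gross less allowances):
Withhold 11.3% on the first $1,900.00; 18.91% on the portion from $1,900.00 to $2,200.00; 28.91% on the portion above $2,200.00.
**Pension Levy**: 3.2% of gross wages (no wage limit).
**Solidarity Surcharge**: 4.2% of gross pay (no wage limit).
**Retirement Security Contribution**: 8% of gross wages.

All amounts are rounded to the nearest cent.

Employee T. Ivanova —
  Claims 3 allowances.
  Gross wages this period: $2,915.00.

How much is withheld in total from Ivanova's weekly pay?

$801.29

Regional Income Tax: taxable = $2,915.00 − 3×$145.00 = $2,480.00
  $271.43 + 28.91% × ($2,480.00 − $2,200.00) = $271.43 + 28.91% × $280.00 = $352.38
Pension Levy: 3.2% × $2,915.00 = $93.28
Solidarity Surcharge: 4.2% × $2,915.00 = $122.43
Retirement Security Contribution: 8% × $2,915.00 = $233.20
Total: $352.38 + $93.28 + $122.43 + $233.20 = $801.29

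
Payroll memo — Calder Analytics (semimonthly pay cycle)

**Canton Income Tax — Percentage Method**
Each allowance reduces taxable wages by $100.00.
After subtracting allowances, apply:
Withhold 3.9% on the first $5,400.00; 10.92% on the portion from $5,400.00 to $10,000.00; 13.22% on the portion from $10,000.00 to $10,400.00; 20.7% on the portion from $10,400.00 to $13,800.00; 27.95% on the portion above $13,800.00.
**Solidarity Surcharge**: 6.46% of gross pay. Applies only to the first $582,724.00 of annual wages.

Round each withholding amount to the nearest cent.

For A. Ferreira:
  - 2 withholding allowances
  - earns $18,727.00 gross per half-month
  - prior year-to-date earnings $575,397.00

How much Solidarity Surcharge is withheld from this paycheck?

$473.32

Solidarity Surcharge: cap $582,724.00 − YTD $575,397.00 = $7,327.00 subject; 6.46% × $7,327.00 = $473.32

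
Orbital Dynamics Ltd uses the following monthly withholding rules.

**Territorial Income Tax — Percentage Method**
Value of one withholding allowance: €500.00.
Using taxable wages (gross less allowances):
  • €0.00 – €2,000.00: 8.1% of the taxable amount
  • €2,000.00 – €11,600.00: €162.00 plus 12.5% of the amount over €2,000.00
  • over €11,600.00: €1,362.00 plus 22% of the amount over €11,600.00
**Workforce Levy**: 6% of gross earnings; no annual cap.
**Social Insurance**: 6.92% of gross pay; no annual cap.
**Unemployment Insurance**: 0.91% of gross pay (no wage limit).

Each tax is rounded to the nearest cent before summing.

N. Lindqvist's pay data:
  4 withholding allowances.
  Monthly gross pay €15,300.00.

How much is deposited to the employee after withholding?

€11,448.01

Territorial Income Tax: taxable = €15,300.00 − 4×€500.00 = €13,300.00
  €1,362.00 + 22% × (€13,300.00 − €11,600.00) = €1,362.00 + 22% × €1,700.00 = €1,736.00
Workforce Levy: 6% × €15,300.00 = €918.00
Social Insurance: 6.92% × €15,300.00 = €1,058.76
Unemployment Insurance: 0.91% × €15,300.00 = €139.23
Total withheld: €1,736.00 + €918.00 + €1,058.76 + €139.23 = €3,851.99
Net pay: €15,300.00 − €3,851.99 = €11,448.01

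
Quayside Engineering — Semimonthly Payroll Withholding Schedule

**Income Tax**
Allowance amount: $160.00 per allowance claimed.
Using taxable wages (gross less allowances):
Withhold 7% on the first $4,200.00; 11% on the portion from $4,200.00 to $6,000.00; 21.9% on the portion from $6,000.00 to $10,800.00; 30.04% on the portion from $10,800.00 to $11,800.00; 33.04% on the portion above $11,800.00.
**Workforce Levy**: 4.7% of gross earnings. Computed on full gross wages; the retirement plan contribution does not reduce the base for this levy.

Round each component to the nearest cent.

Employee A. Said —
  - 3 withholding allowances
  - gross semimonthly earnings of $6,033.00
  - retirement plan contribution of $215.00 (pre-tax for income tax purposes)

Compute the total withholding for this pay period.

$702.73

Income Tax: taxable = $6,033.00 − $215.00 − 3×$160.00 = $5,338.00
  $294.00 + 11% × ($5,338.00 − $4,200.00) = $294.00 + 11% × $1,138.00 = $419.18
Workforce Levy: 4.7% × $6,033.00 = $283.55
Total: $419.18 + $283.55 = $702.73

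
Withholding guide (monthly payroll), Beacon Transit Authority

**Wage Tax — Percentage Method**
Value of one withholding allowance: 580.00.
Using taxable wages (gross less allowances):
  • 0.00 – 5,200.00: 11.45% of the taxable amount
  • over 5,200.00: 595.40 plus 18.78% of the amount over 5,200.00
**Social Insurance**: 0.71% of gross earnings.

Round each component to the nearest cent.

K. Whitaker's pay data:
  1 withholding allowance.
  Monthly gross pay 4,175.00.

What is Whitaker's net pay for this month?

3,733.73

Wage Tax: taxable = 4,175.00 − 1×580.00 = 3,595.00
  11.45% × 3,595.00 = 411.63
Social Insurance: 0.71% × 4,175.00 = 29.64
Total withheld: 411.63 + 29.64 = 441.27
Net pay: 4,175.00 − 441.27 = 3,733.73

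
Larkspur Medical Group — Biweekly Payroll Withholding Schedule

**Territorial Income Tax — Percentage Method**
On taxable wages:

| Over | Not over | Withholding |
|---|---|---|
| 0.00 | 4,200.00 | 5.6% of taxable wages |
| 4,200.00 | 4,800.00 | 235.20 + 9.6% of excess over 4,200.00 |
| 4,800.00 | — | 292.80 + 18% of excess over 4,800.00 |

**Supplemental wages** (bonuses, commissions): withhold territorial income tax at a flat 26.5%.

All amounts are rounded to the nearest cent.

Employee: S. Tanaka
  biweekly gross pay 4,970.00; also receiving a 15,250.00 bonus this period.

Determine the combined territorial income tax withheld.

4,364.65

Territorial Income Tax: taxable = 4,970.00
  292.80 + 18% × (4,970.00 − 4,800.00) = 292.80 + 18% × 170.00 = 323.40
Supplemental (26.5% flat on bonus): 26.5% × 15,250.00 = 4,041.25
Total territorial income tax: 323.40 + 4,041.25 = 4,364.65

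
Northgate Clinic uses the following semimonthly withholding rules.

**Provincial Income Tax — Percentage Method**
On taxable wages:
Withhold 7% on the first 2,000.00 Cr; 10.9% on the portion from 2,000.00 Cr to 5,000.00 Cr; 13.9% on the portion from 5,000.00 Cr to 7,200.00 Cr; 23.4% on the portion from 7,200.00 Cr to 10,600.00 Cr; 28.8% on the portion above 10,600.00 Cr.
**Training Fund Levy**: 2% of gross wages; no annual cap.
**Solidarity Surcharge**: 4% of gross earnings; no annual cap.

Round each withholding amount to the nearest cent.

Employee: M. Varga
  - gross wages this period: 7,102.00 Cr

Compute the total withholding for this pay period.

Provincial Income Tax: taxable = 7,102.00 Cr
  467.00 Cr + 13.9% × (7,102.00 Cr − 5,000.00 Cr) = 467.00 Cr + 13.9% × 2,102.00 Cr = 759.18 Cr
Training Fund Levy: 2% × 7,102.00 Cr = 142.04 Cr
Solidarity Surcharge: 4% × 7,102.00 Cr = 284.08 Cr
Total: 759.18 Cr + 142.04 Cr + 284.08 Cr = 1,185.30 Cr

1,185.30 Cr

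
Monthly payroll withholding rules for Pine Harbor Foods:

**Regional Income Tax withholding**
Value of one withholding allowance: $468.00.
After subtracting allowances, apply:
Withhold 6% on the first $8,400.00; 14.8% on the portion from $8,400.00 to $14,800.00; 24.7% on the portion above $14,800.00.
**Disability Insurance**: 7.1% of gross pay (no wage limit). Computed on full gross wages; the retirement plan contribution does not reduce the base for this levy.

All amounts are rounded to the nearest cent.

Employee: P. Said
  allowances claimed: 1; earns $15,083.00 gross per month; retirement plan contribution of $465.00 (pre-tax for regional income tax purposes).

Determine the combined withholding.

Regional Income Tax: taxable = $15,083.00 − $465.00 − 1×$468.00 = $14,150.00
  $504.00 + 14.8% × ($14,150.00 − $8,400.00) = $504.00 + 14.8% × $5,750.00 = $1,355.00
Disability Insurance: 7.1% × $15,083.00 = $1,070.89
Total: $1,355.00 + $1,070.89 = $2,425.89

$2,425.89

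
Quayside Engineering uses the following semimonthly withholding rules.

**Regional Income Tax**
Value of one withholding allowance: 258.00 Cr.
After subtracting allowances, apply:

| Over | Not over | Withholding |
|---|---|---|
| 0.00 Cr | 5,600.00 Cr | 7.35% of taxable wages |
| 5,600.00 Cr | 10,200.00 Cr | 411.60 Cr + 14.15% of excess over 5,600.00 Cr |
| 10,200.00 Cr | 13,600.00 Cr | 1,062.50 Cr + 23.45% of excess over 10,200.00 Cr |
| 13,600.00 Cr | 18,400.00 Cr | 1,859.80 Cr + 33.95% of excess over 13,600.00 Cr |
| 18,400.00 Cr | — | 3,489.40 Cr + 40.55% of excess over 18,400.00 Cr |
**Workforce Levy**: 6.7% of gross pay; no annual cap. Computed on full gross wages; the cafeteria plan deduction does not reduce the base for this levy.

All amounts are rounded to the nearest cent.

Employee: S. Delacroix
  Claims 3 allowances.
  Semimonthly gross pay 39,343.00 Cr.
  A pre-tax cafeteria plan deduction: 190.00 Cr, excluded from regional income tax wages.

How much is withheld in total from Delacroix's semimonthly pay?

14,226.86 Cr

Regional Income Tax: taxable = 39,343.00 Cr − 190.00 Cr − 3×258.00 Cr = 38,379.00 Cr
  3,489.40 Cr + 40.55% × (38,379.00 Cr − 18,400.00 Cr) = 3,489.40 Cr + 40.55% × 19,979.00 Cr = 11,590.88 Cr
Workforce Levy: 6.7% × 39,343.00 Cr = 2,635.98 Cr
Total: 11,590.88 Cr + 2,635.98 Cr = 14,226.86 Cr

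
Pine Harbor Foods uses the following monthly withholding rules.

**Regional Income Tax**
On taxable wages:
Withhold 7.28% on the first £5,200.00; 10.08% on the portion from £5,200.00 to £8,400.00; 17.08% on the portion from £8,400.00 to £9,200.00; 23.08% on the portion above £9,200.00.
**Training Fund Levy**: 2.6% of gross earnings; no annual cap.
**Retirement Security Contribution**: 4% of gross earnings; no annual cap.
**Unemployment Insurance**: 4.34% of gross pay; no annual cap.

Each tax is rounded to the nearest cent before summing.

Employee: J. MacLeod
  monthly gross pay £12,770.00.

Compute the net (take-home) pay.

£9,711.24

Regional Income Tax: taxable = £12,770.00
  £837.76 + 23.08% × (£12,770.00 − £9,200.00) = £837.76 + 23.08% × £3,570.00 = £1,661.72
Training Fund Levy: 2.6% × £12,770.00 = £332.02
Retirement Security Contribution: 4% × £12,770.00 = £510.80
Unemployment Insurance: 4.34% × £12,770.00 = £554.22
Total withheld: £1,661.72 + £332.02 + £510.80 + £554.22 = £3,058.76
Net pay: £12,770.00 − £3,058.76 = £9,711.24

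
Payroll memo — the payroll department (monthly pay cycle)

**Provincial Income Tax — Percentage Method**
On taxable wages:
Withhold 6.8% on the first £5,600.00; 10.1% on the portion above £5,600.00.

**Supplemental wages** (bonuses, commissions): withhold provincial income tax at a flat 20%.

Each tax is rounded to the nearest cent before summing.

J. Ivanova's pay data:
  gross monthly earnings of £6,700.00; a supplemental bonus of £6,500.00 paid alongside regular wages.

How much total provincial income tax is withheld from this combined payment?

Provincial Income Tax: taxable = £6,700.00
  £380.80 + 10.1% × (£6,700.00 − £5,600.00) = £380.80 + 10.1% × £1,100.00 = £491.90
Supplemental (20% flat on bonus): 20% × £6,500.00 = £1,300.00
Total provincial income tax: £491.90 + £1,300.00 = £1,791.90

£1,791.90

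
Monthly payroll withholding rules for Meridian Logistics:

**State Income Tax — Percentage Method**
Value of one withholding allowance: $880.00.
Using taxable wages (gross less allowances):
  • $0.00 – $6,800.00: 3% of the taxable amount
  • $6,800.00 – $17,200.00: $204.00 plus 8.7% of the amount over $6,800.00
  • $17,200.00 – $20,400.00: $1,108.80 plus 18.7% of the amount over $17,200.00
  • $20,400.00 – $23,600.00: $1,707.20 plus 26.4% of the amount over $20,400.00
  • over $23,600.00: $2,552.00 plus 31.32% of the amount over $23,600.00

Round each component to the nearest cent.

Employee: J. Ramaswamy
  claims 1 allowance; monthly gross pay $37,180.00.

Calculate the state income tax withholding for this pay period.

State Income Tax: taxable = $37,180.00 − 1×$880.00 = $36,300.00
  $2,552.00 + 31.32% × ($36,300.00 − $23,600.00) = $2,552.00 + 31.32% × $12,700.00 = $6,529.64

$6,529.64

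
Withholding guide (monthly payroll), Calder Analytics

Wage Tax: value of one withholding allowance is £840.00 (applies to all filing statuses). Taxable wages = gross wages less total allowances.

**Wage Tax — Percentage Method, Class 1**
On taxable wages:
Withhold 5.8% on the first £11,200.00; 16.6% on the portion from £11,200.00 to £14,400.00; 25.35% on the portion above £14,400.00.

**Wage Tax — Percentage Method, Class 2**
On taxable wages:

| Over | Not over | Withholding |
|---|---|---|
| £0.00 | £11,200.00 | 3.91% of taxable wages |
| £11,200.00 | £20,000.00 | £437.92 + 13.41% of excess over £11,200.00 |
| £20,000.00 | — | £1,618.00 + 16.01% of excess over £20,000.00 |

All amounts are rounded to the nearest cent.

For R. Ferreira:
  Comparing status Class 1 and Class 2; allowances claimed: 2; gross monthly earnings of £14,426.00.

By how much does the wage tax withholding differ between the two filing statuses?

Wage Tax (Class 1): taxable = £14,426.00 − 2×£840.00 = £12,746.00
  £649.60 + 16.6% × (£12,746.00 − £11,200.00) = £649.60 + 16.6% × £1,546.00 = £906.24
Wage Tax (Class 2): taxable = £14,426.00 − 2×£840.00 = £12,746.00
  £437.92 + 13.41% × (£12,746.00 − £11,200.00) = £437.92 + 13.41% × £1,546.00 = £645.24
Difference: |£906.24 − £645.24| = £261.00 (higher under Class 1)

£261.00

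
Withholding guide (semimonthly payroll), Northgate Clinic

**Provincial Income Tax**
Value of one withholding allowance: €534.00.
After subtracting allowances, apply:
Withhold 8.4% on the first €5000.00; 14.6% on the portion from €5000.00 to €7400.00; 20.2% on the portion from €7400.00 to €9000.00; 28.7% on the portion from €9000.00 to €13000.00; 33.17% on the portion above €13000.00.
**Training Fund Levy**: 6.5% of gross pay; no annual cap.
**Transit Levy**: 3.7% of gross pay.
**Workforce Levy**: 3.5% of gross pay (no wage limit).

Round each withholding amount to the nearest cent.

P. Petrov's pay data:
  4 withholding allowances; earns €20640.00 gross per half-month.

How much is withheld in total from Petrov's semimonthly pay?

€6894.96

Provincial Income Tax: taxable = €20640.00 − 4×€534.00 = €18504.00
  €2241.60 + 33.17% × (€18504.00 − €13000.00) = €2241.60 + 33.17% × €5504.00 = €4067.28
Training Fund Levy: 6.5% × €20640.00 = €1341.60
Transit Levy: 3.7% × €20640.00 = €763.68
Workforce Levy: 3.5% × €20640.00 = €722.40
Total: €4067.28 + €1341.60 + €763.68 + €722.40 = €6894.96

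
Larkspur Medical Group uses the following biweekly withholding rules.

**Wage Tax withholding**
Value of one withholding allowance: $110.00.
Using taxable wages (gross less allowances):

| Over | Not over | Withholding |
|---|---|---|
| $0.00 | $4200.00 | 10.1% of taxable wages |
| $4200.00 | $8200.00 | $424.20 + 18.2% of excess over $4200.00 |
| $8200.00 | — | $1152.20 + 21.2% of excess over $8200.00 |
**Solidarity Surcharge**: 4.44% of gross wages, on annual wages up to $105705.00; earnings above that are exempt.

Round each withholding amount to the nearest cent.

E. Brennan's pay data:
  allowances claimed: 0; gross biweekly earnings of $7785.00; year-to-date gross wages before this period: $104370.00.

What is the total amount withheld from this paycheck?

Wage Tax: taxable = $7785.00
  $424.20 + 18.2% × ($7785.00 − $4200.00) = $424.20 + 18.2% × $3585.00 = $1076.67
Solidarity Surcharge: cap $105705.00 − YTD $104370.00 = $1335.00 subject; 4.44% × $1335.00 = $59.27
Total: $1076.67 + $59.27 = $1135.94

$1135.94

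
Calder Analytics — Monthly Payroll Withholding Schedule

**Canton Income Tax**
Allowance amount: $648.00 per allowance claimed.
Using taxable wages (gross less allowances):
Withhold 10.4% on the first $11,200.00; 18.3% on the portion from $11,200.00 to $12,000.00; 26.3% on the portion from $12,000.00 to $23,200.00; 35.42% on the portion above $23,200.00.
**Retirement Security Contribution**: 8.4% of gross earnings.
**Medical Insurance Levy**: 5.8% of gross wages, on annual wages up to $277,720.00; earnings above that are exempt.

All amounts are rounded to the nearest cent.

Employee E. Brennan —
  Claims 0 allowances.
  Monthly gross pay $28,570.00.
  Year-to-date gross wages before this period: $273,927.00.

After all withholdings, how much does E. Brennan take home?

Canton Income Tax: taxable = $28,570.00
  $4,256.80 + 35.42% × ($28,570.00 − $23,200.00) = $4,256.80 + 35.42% × $5,370.00 = $6,158.85
Retirement Security Contribution: 8.4% × $28,570.00 = $2,399.88
Medical Insurance Levy: cap $277,720.00 − YTD $273,927.00 = $3,793.00 subject; 5.8% × $3,793.00 = $219.99
Total withheld: $6,158.85 + $2,399.88 + $219.99 = $8,778.72
Net pay: $28,570.00 − $8,778.72 = $19,791.28

$19,791.28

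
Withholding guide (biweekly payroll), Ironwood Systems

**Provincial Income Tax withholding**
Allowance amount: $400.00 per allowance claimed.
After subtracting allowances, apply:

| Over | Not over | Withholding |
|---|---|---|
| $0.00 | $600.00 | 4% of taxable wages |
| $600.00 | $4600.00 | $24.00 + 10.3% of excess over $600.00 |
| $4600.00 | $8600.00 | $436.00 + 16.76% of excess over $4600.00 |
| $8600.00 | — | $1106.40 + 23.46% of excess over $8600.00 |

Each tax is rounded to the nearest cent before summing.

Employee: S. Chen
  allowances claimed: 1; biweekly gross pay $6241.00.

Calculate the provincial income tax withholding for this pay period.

$643.99

Provincial Income Tax: taxable = $6241.00 − 1×$400.00 = $5841.00
  $436.00 + 16.76% × ($5841.00 − $4600.00) = $436.00 + 16.76% × $1241.00 = $643.99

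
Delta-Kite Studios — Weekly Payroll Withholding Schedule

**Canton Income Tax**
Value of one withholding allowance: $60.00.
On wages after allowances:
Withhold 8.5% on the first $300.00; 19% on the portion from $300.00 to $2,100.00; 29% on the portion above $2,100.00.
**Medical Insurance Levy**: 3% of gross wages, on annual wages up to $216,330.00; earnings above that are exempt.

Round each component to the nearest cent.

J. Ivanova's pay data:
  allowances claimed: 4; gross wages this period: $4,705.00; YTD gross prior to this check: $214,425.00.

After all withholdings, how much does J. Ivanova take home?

$3,594.50

Canton Income Tax: taxable = $4,705.00 − 4×$60.00 = $4,465.00
  $367.50 + 29% × ($4,465.00 − $2,100.00) = $367.50 + 29% × $2,365.00 = $1,053.35
Medical Insurance Levy: cap $216,330.00 − YTD $214,425.00 = $1,905.00 subject; 3% × $1,905.00 = $57.15
Total withheld: $1,053.35 + $57.15 = $1,110.50
Net pay: $4,705.00 − $1,110.50 = $3,594.50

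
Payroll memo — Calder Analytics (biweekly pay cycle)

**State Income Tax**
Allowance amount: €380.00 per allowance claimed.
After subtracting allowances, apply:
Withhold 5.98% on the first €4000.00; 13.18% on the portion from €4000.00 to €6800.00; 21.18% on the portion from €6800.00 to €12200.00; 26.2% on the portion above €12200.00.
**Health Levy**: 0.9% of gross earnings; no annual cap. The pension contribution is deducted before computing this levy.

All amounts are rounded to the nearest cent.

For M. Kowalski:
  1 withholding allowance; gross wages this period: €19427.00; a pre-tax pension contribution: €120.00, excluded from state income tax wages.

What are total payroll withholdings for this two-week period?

State Income Tax: taxable = €19427.00 − €120.00 − 1×€380.00 = €18927.00
  €1751.96 + 26.2% × (€18927.00 − €12200.00) = €1751.96 + 26.2% × €6727.00 = €3514.43
Health Levy: 0.9% × €19307.00 = €173.76
Total: €3514.43 + €173.76 = €3688.19

€3688.19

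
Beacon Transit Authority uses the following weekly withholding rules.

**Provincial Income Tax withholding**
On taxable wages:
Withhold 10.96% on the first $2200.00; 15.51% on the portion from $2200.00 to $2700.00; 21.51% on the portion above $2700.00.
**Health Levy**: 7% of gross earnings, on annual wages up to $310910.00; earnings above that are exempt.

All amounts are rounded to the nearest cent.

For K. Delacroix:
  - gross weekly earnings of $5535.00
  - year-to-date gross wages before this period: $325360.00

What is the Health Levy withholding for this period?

Health Levy: YTD $325360.00 ≥ cap $310910.00 → $0.00

$0.00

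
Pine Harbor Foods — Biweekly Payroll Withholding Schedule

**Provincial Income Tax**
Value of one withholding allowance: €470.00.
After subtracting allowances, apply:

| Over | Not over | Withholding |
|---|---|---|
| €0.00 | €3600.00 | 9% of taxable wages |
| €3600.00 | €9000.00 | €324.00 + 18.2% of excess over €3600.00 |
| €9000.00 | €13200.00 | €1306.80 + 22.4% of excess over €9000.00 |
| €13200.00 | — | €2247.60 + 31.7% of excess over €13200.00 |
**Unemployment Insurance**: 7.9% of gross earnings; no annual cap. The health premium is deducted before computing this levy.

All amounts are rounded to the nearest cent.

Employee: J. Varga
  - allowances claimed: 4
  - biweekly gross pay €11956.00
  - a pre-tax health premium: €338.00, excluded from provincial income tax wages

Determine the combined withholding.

€2389.93

Provincial Income Tax: taxable = €11956.00 − €338.00 − 4×€470.00 = €9738.00
  €1306.80 + 22.4% × (€9738.00 − €9000.00) = €1306.80 + 22.4% × €738.00 = €1472.11
Unemployment Insurance: 7.9% × €11618.00 = €917.82
Total: €1472.11 + €917.82 = €2389.93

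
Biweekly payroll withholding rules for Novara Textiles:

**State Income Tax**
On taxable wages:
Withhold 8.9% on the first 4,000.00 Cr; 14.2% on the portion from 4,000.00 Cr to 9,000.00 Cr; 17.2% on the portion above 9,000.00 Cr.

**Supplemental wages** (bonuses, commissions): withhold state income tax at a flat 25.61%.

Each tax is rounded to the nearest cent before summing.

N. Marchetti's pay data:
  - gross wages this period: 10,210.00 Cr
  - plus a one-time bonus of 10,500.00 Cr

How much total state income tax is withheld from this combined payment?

3,963.17 Cr

State Income Tax: taxable = 10,210.00 Cr
  1,066.00 Cr + 17.2% × (10,210.00 Cr − 9,000.00 Cr) = 1,066.00 Cr + 17.2% × 1,210.00 Cr = 1,274.12 Cr
Supplemental (25.61% flat on bonus): 25.61% × 10,500.00 Cr = 2,689.05 Cr
Total state income tax: 1,274.12 Cr + 2,689.05 Cr = 3,963.17 Cr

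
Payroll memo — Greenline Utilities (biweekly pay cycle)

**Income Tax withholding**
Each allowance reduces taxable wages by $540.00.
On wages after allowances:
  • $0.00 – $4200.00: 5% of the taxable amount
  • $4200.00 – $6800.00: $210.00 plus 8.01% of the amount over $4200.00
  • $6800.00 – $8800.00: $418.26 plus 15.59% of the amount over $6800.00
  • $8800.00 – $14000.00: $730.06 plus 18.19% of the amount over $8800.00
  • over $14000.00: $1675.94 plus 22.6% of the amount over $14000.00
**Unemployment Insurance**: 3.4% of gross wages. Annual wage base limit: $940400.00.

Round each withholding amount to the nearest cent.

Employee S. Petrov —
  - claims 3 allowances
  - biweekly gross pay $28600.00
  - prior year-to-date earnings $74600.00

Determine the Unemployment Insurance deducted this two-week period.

$972.40

Unemployment Insurance: 3.4% × $28600.00 = $972.40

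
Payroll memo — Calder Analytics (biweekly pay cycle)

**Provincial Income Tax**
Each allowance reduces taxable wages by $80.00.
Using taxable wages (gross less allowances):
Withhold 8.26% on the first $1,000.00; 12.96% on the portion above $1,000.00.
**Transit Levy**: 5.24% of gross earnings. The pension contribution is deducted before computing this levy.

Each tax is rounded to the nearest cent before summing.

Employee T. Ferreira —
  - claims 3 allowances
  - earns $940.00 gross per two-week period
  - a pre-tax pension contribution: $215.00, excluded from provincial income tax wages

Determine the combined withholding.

Provincial Income Tax: taxable = $940.00 − $215.00 − 3×$80.00 = $485.00
  8.26% × $485.00 = $40.06
Transit Levy: 5.24% × $725.00 = $37.99
Total: $40.06 + $37.99 = $78.05

$78.05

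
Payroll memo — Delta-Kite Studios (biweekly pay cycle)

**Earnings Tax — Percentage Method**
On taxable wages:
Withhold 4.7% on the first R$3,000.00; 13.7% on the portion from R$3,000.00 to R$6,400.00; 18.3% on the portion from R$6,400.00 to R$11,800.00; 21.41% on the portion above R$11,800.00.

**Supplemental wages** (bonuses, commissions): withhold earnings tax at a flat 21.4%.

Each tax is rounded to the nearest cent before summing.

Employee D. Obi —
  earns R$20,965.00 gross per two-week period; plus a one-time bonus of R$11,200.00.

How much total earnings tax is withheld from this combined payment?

Earnings Tax: taxable = R$20,965.00
  R$1,595.00 + 21.41% × (R$20,965.00 − R$11,800.00) = R$1,595.00 + 21.41% × R$9,165.00 = R$3,557.23
Supplemental (21.4% flat on bonus): 21.4% × R$11,200.00 = R$2,396.80
Total earnings tax: R$3,557.23 + R$2,396.80 = R$5,954.03

R$5,954.03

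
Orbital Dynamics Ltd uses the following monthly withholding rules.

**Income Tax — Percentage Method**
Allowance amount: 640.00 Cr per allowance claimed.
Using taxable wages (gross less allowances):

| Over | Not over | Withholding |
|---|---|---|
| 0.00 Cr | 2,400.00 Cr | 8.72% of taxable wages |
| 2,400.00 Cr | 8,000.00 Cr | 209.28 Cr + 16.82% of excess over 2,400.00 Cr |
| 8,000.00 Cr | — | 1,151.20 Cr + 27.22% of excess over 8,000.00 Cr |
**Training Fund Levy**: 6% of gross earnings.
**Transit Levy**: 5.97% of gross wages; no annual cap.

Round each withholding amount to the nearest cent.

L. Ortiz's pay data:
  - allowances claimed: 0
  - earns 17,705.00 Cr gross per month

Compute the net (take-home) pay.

11,792.81 Cr

Income Tax: taxable = 17,705.00 Cr
  1,151.20 Cr + 27.22% × (17,705.00 Cr − 8,000.00 Cr) = 1,151.20 Cr + 27.22% × 9,705.00 Cr = 3,792.90 Cr
Training Fund Levy: 6% × 17,705.00 Cr = 1,062.30 Cr
Transit Levy: 5.97% × 17,705.00 Cr = 1,056.99 Cr
Total withheld: 3,792.90 Cr + 1,062.30 Cr + 1,056.99 Cr = 5,912.19 Cr
Net pay: 17,705.00 Cr − 5,912.19 Cr = 11,792.81 Cr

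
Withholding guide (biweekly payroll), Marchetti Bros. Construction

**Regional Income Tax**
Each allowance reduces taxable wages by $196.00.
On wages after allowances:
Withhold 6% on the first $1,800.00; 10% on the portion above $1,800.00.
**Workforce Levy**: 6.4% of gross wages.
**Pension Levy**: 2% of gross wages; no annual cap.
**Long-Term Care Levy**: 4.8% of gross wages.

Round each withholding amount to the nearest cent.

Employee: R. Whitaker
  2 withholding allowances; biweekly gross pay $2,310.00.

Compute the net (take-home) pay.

Regional Income Tax: taxable = $2,310.00 − 2×$196.00 = $1,918.00
  $108.00 + 10% × ($1,918.00 − $1,800.00) = $108.00 + 10% × $118.00 = $119.80
Workforce Levy: 6.4% × $2,310.00 = $147.84
Pension Levy: 2% × $2,310.00 = $46.20
Long-Term Care Levy: 4.8% × $2,310.00 = $110.88
Total withheld: $119.80 + $147.84 + $46.20 + $110.88 = $424.72
Net pay: $2,310.00 − $424.72 = $1,885.28

$1,885.28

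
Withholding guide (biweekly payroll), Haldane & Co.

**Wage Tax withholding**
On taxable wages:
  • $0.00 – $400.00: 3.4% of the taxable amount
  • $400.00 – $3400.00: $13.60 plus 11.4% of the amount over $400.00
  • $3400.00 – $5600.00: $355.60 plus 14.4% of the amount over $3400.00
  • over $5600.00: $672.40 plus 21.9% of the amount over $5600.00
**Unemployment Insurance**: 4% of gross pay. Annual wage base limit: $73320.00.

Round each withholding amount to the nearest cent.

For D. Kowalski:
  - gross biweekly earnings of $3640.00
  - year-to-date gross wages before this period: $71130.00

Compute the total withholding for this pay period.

$477.76

Wage Tax: taxable = $3640.00
  $355.60 + 14.4% × ($3640.00 − $3400.00) = $355.60 + 14.4% × $240.00 = $390.16
Unemployment Insurance: cap $73320.00 − YTD $71130.00 = $2190.00 subject; 4% × $2190.00 = $87.60
Total: $390.16 + $87.60 = $477.76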